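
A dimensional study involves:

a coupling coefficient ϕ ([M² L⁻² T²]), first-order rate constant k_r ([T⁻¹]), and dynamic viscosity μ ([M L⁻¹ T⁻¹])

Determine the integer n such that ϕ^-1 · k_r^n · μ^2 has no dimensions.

Balance the T exponent: (-1)·n from k_r, plus −(2) + 2·(-1) = -4 from the rest, must sum to zero.
−n − 4 = 0, so n = -4.

-4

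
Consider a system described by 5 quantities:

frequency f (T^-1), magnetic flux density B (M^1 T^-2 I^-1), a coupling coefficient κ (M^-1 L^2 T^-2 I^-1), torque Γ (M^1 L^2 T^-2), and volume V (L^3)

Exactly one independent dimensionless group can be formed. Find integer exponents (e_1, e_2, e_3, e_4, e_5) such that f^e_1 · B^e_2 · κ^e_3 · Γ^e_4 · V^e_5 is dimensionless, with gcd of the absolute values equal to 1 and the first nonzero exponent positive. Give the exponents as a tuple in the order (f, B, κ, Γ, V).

M: e_1·(0) + e_2·(1) + e_3·(-1) + e_4·(1) + e_5·(0) = 0
L: e_1·(0) + e_2·(0) + e_3·(2) + e_4·(2) + e_5·(3) = 0
T: e_1·(-1) + e_2·(-2) + e_3·(-2) + e_4·(-2) + e_5·(0) = 0
I: e_1·(0) + e_2·(-1) + e_3·(-1) + e_4·(0) + e_5·(0) = 0
Solving this homogeneous linear system for the smallest-integer solution (first nonzero entry positive) gives (4, 1, -1, -2, 2).

(4, 1, -1, -2, 2)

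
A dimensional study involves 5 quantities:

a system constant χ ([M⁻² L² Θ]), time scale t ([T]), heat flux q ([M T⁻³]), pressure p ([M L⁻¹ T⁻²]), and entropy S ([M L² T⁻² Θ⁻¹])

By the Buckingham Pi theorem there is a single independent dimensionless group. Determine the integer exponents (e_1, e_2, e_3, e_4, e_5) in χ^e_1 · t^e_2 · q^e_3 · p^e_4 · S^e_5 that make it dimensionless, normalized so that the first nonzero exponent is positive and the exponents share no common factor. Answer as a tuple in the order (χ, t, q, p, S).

M: e_1·(-2) + e_2·(0) + e_3·(1) + e_4·(1) + e_5·(1) = 0
L: e_1·(2) + e_2·(0) + e_3·(0) + e_4·(-1) + e_5·(2) = 0
T: e_1·(0) + e_2·(1) + e_3·(-3) + e_4·(-2) + e_5·(-2) = 0
Θ: e_1·(1) + e_2·(0) + e_3·(0) + e_4·(0) + e_5·(-1) = 0
Solving this homogeneous linear system for the smallest-integer solution (first nonzero entry positive) gives (1, 1, -3, 4, 1).

(1, 1, -3, 4, 1)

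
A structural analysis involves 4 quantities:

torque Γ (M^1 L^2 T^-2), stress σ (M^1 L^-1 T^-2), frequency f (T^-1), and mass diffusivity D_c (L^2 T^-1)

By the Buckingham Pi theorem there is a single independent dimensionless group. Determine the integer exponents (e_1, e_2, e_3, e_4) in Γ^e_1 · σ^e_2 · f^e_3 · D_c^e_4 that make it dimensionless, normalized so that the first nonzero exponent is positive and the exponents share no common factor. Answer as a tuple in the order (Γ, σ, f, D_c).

M: e_1·(1) + e_2·(1) + e_3·(0) + e_4·(0) = 0
L: e_1·(2) + e_2·(-1) + e_3·(0) + e_4·(2) = 0
T: e_1·(-2) + e_2·(-2) + e_3·(-1) + e_4·(-1) = 0
Solving this homogeneous linear system for the smallest-integer solution (first nonzero entry positive) gives (2, -2, 3, -3).

(2, -2, 3, -3)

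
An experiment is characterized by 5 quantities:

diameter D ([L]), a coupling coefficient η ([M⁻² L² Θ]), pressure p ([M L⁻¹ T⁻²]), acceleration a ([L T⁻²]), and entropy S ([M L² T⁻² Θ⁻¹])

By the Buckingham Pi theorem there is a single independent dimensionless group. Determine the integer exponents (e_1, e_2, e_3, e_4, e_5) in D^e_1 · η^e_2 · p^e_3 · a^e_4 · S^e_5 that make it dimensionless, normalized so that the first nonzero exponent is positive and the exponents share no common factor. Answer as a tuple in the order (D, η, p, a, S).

(1, -1, -1, 2, -1)

M: e_1·(0) + e_2·(-2) + e_3·(1) + e_4·(0) + e_5·(1) = 0
L: e_1·(1) + e_2·(2) + e_3·(-1) + e_4·(1) + e_5·(2) = 0
T: e_1·(0) + e_2·(0) + e_3·(-2) + e_4·(-2) + e_5·(-2) = 0
Θ: e_1·(0) + e_2·(1) + e_3·(0) + e_4·(0) + e_5·(-1) = 0
Solving this homogeneous linear system for the smallest-integer solution (first nonzero entry positive) gives (1, -1, -1, 2, -1).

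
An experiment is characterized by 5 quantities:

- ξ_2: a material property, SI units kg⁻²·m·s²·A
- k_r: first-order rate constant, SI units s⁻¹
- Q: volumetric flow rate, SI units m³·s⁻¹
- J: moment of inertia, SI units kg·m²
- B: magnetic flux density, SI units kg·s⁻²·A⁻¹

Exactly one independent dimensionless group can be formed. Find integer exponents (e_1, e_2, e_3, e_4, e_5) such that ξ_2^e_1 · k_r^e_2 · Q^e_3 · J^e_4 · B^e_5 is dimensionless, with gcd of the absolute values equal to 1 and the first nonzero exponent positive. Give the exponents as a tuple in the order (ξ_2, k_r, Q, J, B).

M: e_1·(-2) + e_2·(0) + e_3·(0) + e_4·(1) + e_5·(1) = 0
L: e_1·(1) + e_2·(0) + e_3·(3) + e_4·(2) + e_5·(0) = 0
T: e_1·(2) + e_2·(-1) + e_3·(-1) + e_4·(0) + e_5·(-2) = 0
I: e_1·(1) + e_2·(0) + e_3·(0) + e_4·(0) + e_5·(-1) = 0
Solving this homogeneous linear system for the smallest-integer solution (first nonzero entry positive) gives (1, 1, -1, 1, 1).

(1, 1, -1, 1, 1)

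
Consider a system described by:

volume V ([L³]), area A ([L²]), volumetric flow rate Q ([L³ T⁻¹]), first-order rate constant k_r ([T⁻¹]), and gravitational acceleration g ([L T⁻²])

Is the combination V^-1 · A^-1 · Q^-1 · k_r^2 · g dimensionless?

Sum the exponent of each base dimension across the product:
  L: −[V]_L − [A]_L − [Q]_L + 2·[k_r]_L + [g]_L = −(3) − (2) − (3) + 2·(0) + (1) = -7
  T: −[V]_T − [A]_T − [Q]_T + 2·[k_r]_T + [g]_T = −(0) − (0) − (-1) + 2·(-1) + (-2) = -3
Net dimensions [L⁻⁷ T⁻³] ≠ [1] — not dimensionless.

no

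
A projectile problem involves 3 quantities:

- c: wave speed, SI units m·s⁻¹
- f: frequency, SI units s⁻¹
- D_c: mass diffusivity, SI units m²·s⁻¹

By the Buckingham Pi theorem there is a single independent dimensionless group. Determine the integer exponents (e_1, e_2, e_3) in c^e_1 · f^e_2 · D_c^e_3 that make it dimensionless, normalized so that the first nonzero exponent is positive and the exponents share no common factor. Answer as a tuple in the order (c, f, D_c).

L: e_1·(1) + e_2·(0) + e_3·(2) = 0
T: e_1·(-1) + e_2·(-1) + e_3·(-1) = 0
Solving this homogeneous linear system for the smallest-integer solution (first nonzero entry positive) gives (2, -1, -1).

(2, -1, -1)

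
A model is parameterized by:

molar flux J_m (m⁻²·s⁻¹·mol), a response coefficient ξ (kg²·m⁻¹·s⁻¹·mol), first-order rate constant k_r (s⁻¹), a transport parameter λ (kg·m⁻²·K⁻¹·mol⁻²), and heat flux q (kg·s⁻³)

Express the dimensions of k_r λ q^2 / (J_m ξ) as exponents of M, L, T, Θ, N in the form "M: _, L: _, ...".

M: 1, L: 1, T: -5, Θ: -1, N: -4

Collect each base-dimension exponent across the product:
  M: −(0) − (2) + (0) + (1) + 2·(1) = 1
  L: −(-2) − (-1) + (0) + (-2) + 2·(0) = 1
  T: −(-1) − (-1) + (-1) + (0) + 2·(-3) = -5
  Θ: −(0) − (0) + (0) + (-1) + 2·(0) = -1
  N: −(1) − (1) + (0) + (-2) + 2·(0) = -4
So the dimensions are [M L T⁻⁵ Θ⁻¹ N⁻⁴].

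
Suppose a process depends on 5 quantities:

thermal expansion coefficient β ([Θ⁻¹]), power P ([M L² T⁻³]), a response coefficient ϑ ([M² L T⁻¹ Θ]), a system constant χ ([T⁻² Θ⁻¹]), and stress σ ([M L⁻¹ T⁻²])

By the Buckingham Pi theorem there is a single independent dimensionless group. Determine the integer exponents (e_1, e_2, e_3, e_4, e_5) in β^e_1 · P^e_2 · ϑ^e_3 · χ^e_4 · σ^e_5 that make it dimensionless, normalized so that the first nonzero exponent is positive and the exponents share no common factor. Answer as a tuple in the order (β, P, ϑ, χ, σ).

(1, 1, -1, -2, 1)

M: e_1·(0) + e_2·(1) + e_3·(2) + e_4·(0) + e_5·(1) = 0
L: e_1·(0) + e_2·(2) + e_3·(1) + e_4·(0) + e_5·(-1) = 0
T: e_1·(0) + e_2·(-3) + e_3·(-1) + e_4·(-2) + e_5·(-2) = 0
Θ: e_1·(-1) + e_2·(0) + e_3·(1) + e_4·(-1) + e_5·(0) = 0
Solving this homogeneous linear system for the smallest-integer solution (first nonzero entry positive) gives (1, 1, -1, -2, 1).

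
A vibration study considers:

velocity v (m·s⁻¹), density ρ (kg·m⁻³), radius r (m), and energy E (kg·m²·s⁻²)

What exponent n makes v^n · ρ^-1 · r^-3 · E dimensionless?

Balance the L exponent: (1)·n from v, plus −(-3) − 3·(1) + (2) = 2 from the rest, must sum to zero.
n + 2 = 0, so n = -2.

-2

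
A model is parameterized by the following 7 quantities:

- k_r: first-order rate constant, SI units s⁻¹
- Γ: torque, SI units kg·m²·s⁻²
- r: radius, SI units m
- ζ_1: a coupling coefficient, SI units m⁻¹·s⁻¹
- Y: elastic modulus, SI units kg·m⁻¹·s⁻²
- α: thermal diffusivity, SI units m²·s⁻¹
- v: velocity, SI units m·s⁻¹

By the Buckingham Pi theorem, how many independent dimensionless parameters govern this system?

4

There are 7 variables and 3 base dimensions (M, L, T).
The dimension matrix has rank 3.
Independent dimensionless groups: 7 − 3 = 4.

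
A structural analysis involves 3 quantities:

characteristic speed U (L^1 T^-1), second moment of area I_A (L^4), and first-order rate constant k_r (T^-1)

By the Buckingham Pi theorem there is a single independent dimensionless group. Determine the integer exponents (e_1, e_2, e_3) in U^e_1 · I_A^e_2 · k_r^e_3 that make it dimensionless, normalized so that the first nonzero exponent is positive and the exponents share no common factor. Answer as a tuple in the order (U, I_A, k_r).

(4, -1, -4)

L: e_1·(1) + e_2·(4) + e_3·(0) = 0
T: e_1·(-1) + e_2·(0) + e_3·(-1) = 0
Solving this homogeneous linear system for the smallest-integer solution (first nonzero entry positive) gives (4, -1, -4).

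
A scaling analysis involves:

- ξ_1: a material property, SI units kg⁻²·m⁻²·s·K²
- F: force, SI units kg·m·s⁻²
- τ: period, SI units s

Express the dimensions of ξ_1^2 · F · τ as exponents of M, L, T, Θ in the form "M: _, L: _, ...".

Collect each base-dimension exponent across the product:
  M: 2·(-2) + (1) + (0) = -3
  L: 2·(-2) + (1) + (0) = -3
  T: 2·(1) + (-2) + (1) = 1
  Θ: 2·(2) + (0) + (0) = 4
So the dimensions are [M⁻³ L⁻³ T Θ⁴].

M: -3, L: -3, T: 1, Θ: 4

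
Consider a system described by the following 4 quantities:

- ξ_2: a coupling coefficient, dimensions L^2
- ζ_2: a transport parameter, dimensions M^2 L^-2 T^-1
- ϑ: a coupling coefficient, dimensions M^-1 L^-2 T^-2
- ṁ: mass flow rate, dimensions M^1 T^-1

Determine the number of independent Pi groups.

There are 4 variables and 3 base dimensions (M, L, T).
The dimension matrix has rank 3.
Independent dimensionless groups: 4 − 3 = 1.

1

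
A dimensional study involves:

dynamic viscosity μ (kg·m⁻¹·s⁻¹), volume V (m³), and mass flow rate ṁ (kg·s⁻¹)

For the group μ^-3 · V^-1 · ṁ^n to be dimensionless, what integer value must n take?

3

Balance the M exponent: (1)·n from ṁ, plus −3·(1) − (0) = -3 from the rest, must sum to zero.
n − 3 = 0, so n = 3.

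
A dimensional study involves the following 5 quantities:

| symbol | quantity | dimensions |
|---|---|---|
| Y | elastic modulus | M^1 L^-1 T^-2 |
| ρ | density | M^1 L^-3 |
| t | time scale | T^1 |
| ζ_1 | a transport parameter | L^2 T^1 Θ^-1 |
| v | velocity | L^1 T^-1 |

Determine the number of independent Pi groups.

There are 5 variables and 4 base dimensions (M, L, T, Θ).
The dimension matrix has rank 4.
Independent dimensionless groups: 5 − 4 = 1.

1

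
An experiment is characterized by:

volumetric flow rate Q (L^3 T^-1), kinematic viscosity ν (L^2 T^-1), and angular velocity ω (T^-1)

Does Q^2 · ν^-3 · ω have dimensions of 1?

Sum the exponent of each base dimension across the product:
  M: 2·[Q]_M − 3·[ν]_M + [ω]_M = 2·(0) − 3·(0) + (0) = 0
  L: 2·[Q]_L − 3·[ν]_L + [ω]_L = 2·(3) − 3·(2) + (0) = 0
  T: 2·[Q]_T − 3·[ν]_T + [ω]_T = 2·(-1) − 3·(-1) + (-1) = 0
  Θ: 2·[Q]_Θ − 3·[ν]_Θ + [ω]_Θ = 2·(0) − 3·(0) + (0) = 0
All base exponents vanish — dimensionless.

yes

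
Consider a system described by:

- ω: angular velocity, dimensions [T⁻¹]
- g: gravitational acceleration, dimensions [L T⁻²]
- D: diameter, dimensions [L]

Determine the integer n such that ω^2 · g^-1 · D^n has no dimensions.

Balance the L exponent: (1)·n from D, plus 2·(0) − (1) = -1 from the rest, must sum to zero.
n − 1 = 0, so n = 1.

1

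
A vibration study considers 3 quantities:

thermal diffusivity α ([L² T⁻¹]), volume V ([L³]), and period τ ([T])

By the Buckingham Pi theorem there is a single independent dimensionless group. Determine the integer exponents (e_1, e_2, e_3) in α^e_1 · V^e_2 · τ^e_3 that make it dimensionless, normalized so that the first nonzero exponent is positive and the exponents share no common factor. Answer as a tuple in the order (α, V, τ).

L: e_1·(2) + e_2·(3) + e_3·(0) = 0
T: e_1·(-1) + e_2·(0) + e_3·(1) = 0
Solving this homogeneous linear system for the smallest-integer solution (first nonzero entry positive) gives (3, -2, 3).

(3, -2, 3)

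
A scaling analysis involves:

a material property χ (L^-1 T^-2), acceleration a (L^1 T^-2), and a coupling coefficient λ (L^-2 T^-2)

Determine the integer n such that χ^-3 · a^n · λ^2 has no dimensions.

Balance the L exponent: (1)·n from a, plus −3·(-1) + 2·(-2) = -1 from the rest, must sum to zero.
n − 1 = 0, so n = 1.

1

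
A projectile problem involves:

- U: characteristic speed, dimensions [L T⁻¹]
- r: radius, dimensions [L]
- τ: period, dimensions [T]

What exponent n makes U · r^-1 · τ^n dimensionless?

Balance the T exponent: (1)·n from τ, plus (-1) − (0) = -1 from the rest, must sum to zero.
n − 1 = 0, so n = 1.

1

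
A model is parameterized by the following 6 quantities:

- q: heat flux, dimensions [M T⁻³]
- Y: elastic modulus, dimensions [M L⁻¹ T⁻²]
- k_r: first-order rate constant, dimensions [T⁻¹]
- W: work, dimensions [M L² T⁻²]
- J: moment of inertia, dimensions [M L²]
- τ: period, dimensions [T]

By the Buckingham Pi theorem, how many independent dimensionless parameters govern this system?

3

There are 6 variables and 3 base dimensions (M, L, T).
The dimension matrix has rank 3.
Independent dimensionless groups: 6 − 3 = 3.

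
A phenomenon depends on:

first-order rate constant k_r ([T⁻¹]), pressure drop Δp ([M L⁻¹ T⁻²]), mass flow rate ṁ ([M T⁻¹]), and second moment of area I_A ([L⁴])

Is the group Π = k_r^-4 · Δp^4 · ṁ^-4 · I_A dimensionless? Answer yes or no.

Sum the exponent of each base dimension across the product:
  M: −4·[k_r]_M + 4·[Δp]_M − 4·[ṁ]_M + [I_A]_M = −4·(0) + 4·(1) − 4·(1) + (0) = 0
  L: −4·[k_r]_L + 4·[Δp]_L − 4·[ṁ]_L + [I_A]_L = −4·(0) + 4·(-1) − 4·(0) + (4) = 0
  T: −4·[k_r]_T + 4·[Δp]_T − 4·[ṁ]_T + [I_A]_T = −4·(-1) + 4·(-2) − 4·(-1) + (0) = 0
All base exponents vanish — dimensionless.

yes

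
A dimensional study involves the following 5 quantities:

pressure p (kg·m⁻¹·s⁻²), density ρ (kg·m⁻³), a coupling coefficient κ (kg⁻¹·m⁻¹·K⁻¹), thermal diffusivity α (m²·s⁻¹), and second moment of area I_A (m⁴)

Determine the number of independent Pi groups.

1

There are 5 variables and 4 base dimensions (M, L, T, Θ).
The dimension matrix has rank 4.
Independent dimensionless groups: 5 − 4 = 1.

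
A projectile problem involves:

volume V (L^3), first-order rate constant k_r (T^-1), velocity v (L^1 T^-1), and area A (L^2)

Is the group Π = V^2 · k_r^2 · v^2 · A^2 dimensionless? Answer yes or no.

no

Sum the exponent of each base dimension across the product:
  L: 2·[V]_L + 2·[k_r]_L + 2·[v]_L + 2·[A]_L = 2·(3) + 2·(0) + 2·(1) + 2·(2) = 12
  T: 2·[V]_T + 2·[k_r]_T + 2·[v]_T + 2·[A]_T = 2·(0) + 2·(-1) + 2·(-1) + 2·(0) = -4
Net dimensions [L¹² T⁻⁴] ≠ [1] — not dimensionless.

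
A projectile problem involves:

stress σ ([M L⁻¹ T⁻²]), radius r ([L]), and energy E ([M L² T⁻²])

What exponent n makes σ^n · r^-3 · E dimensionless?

Balance the M exponent: (1)·n from σ, plus −3·(0) + (1) = 1 from the rest, must sum to zero.
n + 1 = 0, so n = -1.

-1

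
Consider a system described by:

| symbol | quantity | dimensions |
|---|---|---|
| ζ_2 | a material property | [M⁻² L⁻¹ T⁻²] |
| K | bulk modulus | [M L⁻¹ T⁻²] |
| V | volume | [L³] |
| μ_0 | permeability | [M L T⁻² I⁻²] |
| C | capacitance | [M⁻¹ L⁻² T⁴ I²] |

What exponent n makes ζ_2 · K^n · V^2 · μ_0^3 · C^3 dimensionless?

Balance the M exponent: (1)·n from K, plus (-2) + 2·(0) + 3·(1) + 3·(-1) = -2 from the rest, must sum to zero.
n − 2 = 0, so n = 2.

2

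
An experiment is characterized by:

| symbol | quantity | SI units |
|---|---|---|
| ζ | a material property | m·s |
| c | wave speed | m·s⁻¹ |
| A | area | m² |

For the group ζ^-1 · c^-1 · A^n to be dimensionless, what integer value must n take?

Balance the L exponent: (2)·n from A, plus −(1) − (1) = -2 from the rest, must sum to zero.
2n − 2 = 0, so n = 1.

1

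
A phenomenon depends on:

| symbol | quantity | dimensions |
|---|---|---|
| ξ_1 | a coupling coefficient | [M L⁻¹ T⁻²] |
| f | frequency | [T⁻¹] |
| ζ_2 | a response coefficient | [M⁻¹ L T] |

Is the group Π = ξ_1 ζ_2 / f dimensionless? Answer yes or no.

yes

Sum the exponent of each base dimension across the product:
  M: [ξ_1]_M − [f]_M + [ζ_2]_M = (1) − (0) + (-1) = 0
  L: [ξ_1]_L − [f]_L + [ζ_2]_L = (-1) − (0) + (1) = 0
  T: [ξ_1]_T − [f]_T + [ζ_2]_T = (-2) − (-1) + (1) = 0
All base exponents vanish — dimensionless.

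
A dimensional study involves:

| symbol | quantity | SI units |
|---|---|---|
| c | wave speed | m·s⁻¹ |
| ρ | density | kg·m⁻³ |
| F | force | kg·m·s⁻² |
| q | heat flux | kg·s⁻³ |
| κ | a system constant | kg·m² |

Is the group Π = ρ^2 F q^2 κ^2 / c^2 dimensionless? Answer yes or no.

no

Sum the exponent of each base dimension across the product:
  M: −2·[c]_M + 2·[ρ]_M + [F]_M + 2·[q]_M + 2·[κ]_M = −2·(0) + 2·(1) + (1) + 2·(1) + 2·(1) = 7
  L: −2·[c]_L + 2·[ρ]_L + [F]_L + 2·[q]_L + 2·[κ]_L = −2·(1) + 2·(-3) + (1) + 2·(0) + 2·(2) = -3
  T: −2·[c]_T + 2·[ρ]_T + [F]_T + 2·[q]_T + 2·[κ]_T = −2·(-1) + 2·(0) + (-2) + 2·(-3) + 2·(0) = -6
Net dimensions [M⁷ L⁻³ T⁻⁶] ≠ [1] — not dimensionless.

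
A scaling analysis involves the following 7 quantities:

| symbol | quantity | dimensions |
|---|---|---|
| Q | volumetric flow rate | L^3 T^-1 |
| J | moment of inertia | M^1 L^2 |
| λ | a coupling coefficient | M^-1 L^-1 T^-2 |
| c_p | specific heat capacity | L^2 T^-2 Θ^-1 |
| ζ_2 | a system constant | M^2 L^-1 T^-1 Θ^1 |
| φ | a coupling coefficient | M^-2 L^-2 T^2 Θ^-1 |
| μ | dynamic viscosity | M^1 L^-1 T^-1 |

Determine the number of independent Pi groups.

There are 7 variables and 4 base dimensions (M, L, T, Θ).
The dimension matrix has rank 4.
Independent dimensionless groups: 7 − 4 = 3.

3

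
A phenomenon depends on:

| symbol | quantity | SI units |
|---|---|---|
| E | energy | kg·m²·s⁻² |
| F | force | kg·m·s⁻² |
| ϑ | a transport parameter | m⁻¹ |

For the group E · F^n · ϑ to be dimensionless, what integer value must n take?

-1

Balance the M exponent: (1)·n from F, plus (1) + (0) = 1 from the rest, must sum to zero.
n + 1 = 0, so n = -1.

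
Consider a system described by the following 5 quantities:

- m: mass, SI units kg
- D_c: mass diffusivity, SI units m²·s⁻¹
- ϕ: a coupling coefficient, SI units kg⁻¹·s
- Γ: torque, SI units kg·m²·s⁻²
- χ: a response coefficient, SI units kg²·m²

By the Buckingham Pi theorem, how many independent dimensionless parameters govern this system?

2

There are 5 variables and 3 base dimensions (M, L, T).
The dimension matrix has rank 3.
Independent dimensionless groups: 5 − 3 = 2.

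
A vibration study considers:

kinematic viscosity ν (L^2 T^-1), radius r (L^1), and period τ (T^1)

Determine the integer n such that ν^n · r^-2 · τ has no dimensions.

Balance the L exponent: (2)·n from ν, plus −2·(1) + (0) = -2 from the rest, must sum to zero.
2n − 2 = 0, so n = 1.

1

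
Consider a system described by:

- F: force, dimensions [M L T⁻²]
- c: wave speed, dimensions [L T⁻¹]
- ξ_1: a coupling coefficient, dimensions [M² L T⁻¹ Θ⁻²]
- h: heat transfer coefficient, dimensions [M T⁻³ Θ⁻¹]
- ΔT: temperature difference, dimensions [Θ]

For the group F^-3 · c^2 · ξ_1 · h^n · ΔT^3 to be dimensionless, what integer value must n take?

Balance the M exponent: (1)·n from h, plus −3·(1) + 2·(0) + (2) + 3·(0) = -1 from the rest, must sum to zero.
n − 1 = 0, so n = 1.

1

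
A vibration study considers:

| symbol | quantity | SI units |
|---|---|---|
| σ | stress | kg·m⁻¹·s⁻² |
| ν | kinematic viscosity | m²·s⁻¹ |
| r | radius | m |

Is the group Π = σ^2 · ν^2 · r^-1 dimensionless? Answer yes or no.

Sum the exponent of each base dimension across the product:
  M: 2·[σ]_M + 2·[ν]_M − [r]_M = 2·(1) + 2·(0) − (0) = 2
  L: 2·[σ]_L + 2·[ν]_L − [r]_L = 2·(-1) + 2·(2) − (1) = 1
  T: 2·[σ]_T + 2·[ν]_T − [r]_T = 2·(-2) + 2·(-1) − (0) = -6
Net dimensions [M² L T⁻⁶] ≠ [1] — not dimensionless.

no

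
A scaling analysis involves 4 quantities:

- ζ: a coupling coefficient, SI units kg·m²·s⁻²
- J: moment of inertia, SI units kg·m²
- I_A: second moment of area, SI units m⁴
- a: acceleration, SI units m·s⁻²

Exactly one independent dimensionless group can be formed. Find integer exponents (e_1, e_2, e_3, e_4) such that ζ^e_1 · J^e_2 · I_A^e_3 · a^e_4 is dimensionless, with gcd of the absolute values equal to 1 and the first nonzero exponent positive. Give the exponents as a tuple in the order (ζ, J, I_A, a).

(4, -4, 1, -4)

M: e_1·(1) + e_2·(1) + e_3·(0) + e_4·(0) = 0
L: e_1·(2) + e_2·(2) + e_3·(4) + e_4·(1) = 0
T: e_1·(-2) + e_2·(0) + e_3·(0) + e_4·(-2) = 0
Solving this homogeneous linear system for the smallest-integer solution (first nonzero entry positive) gives (4, -4, 1, -4).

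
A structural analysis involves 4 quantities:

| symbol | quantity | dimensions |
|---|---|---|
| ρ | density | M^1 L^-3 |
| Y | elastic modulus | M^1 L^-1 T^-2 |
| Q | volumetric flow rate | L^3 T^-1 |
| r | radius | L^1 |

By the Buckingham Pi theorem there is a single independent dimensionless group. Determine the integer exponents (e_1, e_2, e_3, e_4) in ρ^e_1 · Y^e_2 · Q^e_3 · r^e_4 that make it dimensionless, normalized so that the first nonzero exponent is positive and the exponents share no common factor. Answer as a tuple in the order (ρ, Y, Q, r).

M: e_1·(1) + e_2·(1) + e_3·(0) + e_4·(0) = 0
L: e_1·(-3) + e_2·(-1) + e_3·(3) + e_4·(1) = 0
T: e_1·(0) + e_2·(-2) + e_3·(-1) + e_4·(0) = 0
Solving this homogeneous linear system for the smallest-integer solution (first nonzero entry positive) gives (1, -1, 2, -4).

(1, -1, 2, -4)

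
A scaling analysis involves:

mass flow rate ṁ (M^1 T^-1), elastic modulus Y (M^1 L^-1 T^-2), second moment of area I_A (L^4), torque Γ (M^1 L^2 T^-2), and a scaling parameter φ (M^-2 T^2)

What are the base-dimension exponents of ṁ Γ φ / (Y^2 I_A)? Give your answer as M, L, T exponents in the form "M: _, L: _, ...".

M: -2, L: 0, T: 3

Collect each base-dimension exponent across the product:
  M: (1) − 2·(1) − (0) + (1) + (-2) = -2
  L: (0) − 2·(-1) − (4) + (2) + (0) = 0
  T: (-1) − 2·(-2) − (0) + (-2) + (2) = 3
So the dimensions are [M⁻² T³].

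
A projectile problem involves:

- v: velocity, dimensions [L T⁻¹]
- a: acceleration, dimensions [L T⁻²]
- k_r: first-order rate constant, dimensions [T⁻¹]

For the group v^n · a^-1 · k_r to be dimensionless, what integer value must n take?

1

Balance the L exponent: (1)·n from v, plus −(1) + (0) = -1 from the rest, must sum to zero.
n − 1 = 0, so n = 1.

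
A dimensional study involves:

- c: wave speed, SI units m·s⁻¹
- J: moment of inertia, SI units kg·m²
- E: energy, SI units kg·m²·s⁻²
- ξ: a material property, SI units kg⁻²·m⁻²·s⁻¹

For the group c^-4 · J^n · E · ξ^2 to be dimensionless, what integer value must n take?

Balance the M exponent: (1)·n from J, plus −4·(0) + (1) + 2·(-2) = -3 from the rest, must sum to zero.
n − 3 = 0, so n = 3.

3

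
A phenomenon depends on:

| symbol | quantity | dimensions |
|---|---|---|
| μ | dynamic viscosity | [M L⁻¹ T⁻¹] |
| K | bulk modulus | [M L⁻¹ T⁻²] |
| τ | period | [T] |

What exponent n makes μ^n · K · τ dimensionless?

Balance the M exponent: (1)·n from μ, plus (1) + (0) = 1 from the rest, must sum to zero.
n + 1 = 0, so n = -1.

-1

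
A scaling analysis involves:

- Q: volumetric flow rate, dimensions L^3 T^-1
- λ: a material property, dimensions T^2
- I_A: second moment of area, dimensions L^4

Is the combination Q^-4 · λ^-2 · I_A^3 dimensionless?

yes

Sum the exponent of each base dimension across the product:
  L: −4·[Q]_L − 2·[λ]_L + 3·[I_A]_L = −4·(3) − 2·(0) + 3·(4) = 0
  T: −4·[Q]_T − 2·[λ]_T + 3·[I_A]_T = −4·(-1) − 2·(2) + 3·(0) = 0
All base exponents vanish — dimensionless.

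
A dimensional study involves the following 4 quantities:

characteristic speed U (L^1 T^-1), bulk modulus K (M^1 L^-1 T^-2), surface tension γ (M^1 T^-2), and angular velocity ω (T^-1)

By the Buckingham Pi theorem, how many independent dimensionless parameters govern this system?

There are 4 variables and 3 base dimensions (M, L, T).
The dimension matrix has rank 3.
Independent dimensionless groups: 4 − 3 = 1.

1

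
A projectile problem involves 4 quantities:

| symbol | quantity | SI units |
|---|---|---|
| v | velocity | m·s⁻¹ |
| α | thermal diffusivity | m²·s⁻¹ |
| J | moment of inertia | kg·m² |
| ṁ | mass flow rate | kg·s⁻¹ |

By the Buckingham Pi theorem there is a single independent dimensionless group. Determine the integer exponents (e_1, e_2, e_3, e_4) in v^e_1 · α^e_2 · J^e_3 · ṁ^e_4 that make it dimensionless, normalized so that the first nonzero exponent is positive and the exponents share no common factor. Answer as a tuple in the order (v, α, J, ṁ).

M: e_1·(0) + e_2·(0) + e_3·(1) + e_4·(1) = 0
L: e_1·(1) + e_2·(2) + e_3·(2) + e_4·(0) = 0
T: e_1·(-1) + e_2·(-1) + e_3·(0) + e_4·(-1) = 0
Solving this homogeneous linear system for the smallest-integer solution (first nonzero entry positive) gives (4, -3, 1, -1).

(4, -3, 1, -1)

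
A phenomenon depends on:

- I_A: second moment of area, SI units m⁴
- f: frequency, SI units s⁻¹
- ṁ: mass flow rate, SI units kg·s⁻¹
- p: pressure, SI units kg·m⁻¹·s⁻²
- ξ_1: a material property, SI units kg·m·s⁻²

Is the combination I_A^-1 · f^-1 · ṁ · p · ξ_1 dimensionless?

Sum the exponent of each base dimension across the product:
  M: −[I_A]_M − [f]_M + [ṁ]_M + [p]_M + [ξ_1]_M = −(0) − (0) + (1) + (1) + (1) = 3
  L: −[I_A]_L − [f]_L + [ṁ]_L + [p]_L + [ξ_1]_L = −(4) − (0) + (0) + (-1) + (1) = -4
  T: −[I_A]_T − [f]_T + [ṁ]_T + [p]_T + [ξ_1]_T = −(0) − (-1) + (-1) + (-2) + (-2) = -4
Net dimensions [M³ L⁻⁴ T⁻⁴] ≠ [1] — not dimensionless.

no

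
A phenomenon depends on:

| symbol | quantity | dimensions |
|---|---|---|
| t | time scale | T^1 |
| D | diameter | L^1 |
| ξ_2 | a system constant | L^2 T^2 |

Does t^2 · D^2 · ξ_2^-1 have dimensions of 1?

yes

Sum the exponent of each base dimension across the product:
  L: 2·[t]_L + 2·[D]_L − [ξ_2]_L = 2·(0) + 2·(1) − (2) = 0
  T: 2·[t]_T + 2·[D]_T − [ξ_2]_T = 2·(1) + 2·(0) − (2) = 0
All base exponents vanish — dimensionless.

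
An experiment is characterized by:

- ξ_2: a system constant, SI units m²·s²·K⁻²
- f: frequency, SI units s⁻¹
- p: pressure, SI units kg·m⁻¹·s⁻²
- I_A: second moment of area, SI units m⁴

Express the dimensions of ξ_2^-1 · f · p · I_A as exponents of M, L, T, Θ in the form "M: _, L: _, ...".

Collect each base-dimension exponent across the product:
  M: −(0) + (0) + (1) + (0) = 1
  L: −(2) + (0) + (-1) + (4) = 1
  T: −(2) + (-1) + (-2) + (0) = -5
  Θ: −(-2) + (0) + (0) + (0) = 2
So the dimensions are [M L T⁻⁵ Θ²].

M: 1, L: 1, T: -5, Θ: 2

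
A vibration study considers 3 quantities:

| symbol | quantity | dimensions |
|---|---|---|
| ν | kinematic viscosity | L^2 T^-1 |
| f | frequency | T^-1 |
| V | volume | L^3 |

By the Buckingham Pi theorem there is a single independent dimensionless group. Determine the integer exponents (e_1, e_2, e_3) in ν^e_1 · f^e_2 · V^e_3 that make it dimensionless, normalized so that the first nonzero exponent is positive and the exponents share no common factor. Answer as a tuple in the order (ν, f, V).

(3, -3, -2)

L: e_1·(2) + e_2·(0) + e_3·(3) = 0
T: e_1·(-1) + e_2·(-1) + e_3·(0) = 0
Solving this homogeneous linear system for the smallest-integer solution (first nonzero entry positive) gives (3, -3, -2).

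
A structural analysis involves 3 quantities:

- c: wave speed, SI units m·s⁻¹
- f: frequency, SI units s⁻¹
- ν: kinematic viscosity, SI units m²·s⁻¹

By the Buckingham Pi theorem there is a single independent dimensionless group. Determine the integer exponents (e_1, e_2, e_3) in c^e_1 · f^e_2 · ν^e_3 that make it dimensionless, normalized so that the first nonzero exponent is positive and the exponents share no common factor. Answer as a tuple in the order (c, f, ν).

L: e_1·(1) + e_2·(0) + e_3·(2) = 0
T: e_1·(-1) + e_2·(-1) + e_3·(-1) = 0
Solving this homogeneous linear system for the smallest-integer solution (first nonzero entry positive) gives (2, -1, -1).

(2, -1, -1)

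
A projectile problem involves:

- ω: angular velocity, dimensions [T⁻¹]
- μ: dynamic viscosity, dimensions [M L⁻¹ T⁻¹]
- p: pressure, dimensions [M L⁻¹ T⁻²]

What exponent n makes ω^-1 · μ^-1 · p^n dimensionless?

Balance the M exponent: (1)·n from p, plus −(0) − (1) = -1 from the rest, must sum to zero.
n − 1 = 0, so n = 1.

1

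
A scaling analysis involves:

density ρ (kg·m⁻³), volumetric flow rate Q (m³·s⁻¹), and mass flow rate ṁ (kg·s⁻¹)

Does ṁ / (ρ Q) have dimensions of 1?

Sum the exponent of each base dimension across the product:
  M: −[ρ]_M − [Q]_M + [ṁ]_M = −(1) − (0) + (1) = 0
  L: −[ρ]_L − [Q]_L + [ṁ]_L = −(-3) − (3) + (0) = 0
  T: −[ρ]_T − [Q]_T + [ṁ]_T = −(0) − (-1) + (-1) = 0
  Θ: −[ρ]_Θ − [Q]_Θ + [ṁ]_Θ = −(0) − (0) + (0) = 0
All base exponents vanish — dimensionless.

yes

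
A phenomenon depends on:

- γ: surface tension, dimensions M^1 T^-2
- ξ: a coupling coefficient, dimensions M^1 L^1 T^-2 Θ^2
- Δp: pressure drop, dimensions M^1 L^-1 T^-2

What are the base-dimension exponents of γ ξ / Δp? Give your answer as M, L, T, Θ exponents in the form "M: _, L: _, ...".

Collect each base-dimension exponent across the product:
  M: (1) + (1) − (1) = 1
  L: (0) + (1) − (-1) = 2
  T: (-2) + (-2) − (-2) = -2
  Θ: (0) + (2) − (0) = 2
So the dimensions are [M L² T⁻² Θ²].

M: 1, L: 2, T: -2, Θ: 2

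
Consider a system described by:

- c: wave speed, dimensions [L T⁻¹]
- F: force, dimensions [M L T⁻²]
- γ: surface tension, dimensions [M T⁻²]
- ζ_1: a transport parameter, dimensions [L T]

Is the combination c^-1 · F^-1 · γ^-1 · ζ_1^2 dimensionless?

Sum the exponent of each base dimension across the product:
  M: −[c]_M − [F]_M − [γ]_M + 2·[ζ_1]_M = −(0) − (1) − (1) + 2·(0) = -2
  L: −[c]_L − [F]_L − [γ]_L + 2·[ζ_1]_L = −(1) − (1) − (0) + 2·(1) = 0
  T: −[c]_T − [F]_T − [γ]_T + 2·[ζ_1]_T = −(-1) − (-2) − (-2) + 2·(1) = 7
Net dimensions [M⁻² T⁷] ≠ [1] — not dimensionless.

no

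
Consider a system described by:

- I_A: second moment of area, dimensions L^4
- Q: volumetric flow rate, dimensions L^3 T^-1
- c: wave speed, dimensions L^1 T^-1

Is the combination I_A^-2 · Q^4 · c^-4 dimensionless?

Sum the exponent of each base dimension across the product:
  M: −2·[I_A]_M + 4·[Q]_M − 4·[c]_M = −2·(0) + 4·(0) − 4·(0) = 0
  L: −2·[I_A]_L + 4·[Q]_L − 4·[c]_L = −2·(4) + 4·(3) − 4·(1) = 0
  T: −2·[I_A]_T + 4·[Q]_T − 4·[c]_T = −2·(0) + 4·(-1) − 4·(-1) = 0
All base exponents vanish — dimensionless.

yes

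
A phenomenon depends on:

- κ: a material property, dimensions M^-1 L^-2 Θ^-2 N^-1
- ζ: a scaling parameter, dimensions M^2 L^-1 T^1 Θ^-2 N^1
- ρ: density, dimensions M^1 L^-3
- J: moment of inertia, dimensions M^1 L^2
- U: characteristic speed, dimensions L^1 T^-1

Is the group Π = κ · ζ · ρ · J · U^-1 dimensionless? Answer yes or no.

Sum the exponent of each base dimension across the product:
  M: [κ]_M + [ζ]_M + [ρ]_M + [J]_M − [U]_M = (-1) + (2) + (1) + (1) − (0) = 3
  L: [κ]_L + [ζ]_L + [ρ]_L + [J]_L − [U]_L = (-2) + (-1) + (-3) + (2) − (1) = -5
  T: [κ]_T + [ζ]_T + [ρ]_T + [J]_T − [U]_T = (0) + (1) + (0) + (0) − (-1) = 2
  Θ: [κ]_Θ + [ζ]_Θ + [ρ]_Θ + [J]_Θ − [U]_Θ = (-2) + (-2) + (0) + (0) − (0) = -4
  N: [κ]_N + [ζ]_N + [ρ]_N + [J]_N − [U]_N = (-1) + (1) + (0) + (0) − (0) = 0
Net dimensions [M³ L⁻⁵ T² Θ⁻⁴] ≠ [1] — not dimensionless.

no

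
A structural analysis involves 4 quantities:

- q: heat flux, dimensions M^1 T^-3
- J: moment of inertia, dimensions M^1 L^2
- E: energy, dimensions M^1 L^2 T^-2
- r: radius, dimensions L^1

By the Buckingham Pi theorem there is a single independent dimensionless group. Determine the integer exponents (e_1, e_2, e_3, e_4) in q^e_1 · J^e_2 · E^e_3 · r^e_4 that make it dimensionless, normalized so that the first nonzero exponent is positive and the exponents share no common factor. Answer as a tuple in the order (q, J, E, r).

(2, 1, -3, 4)

M: e_1·(1) + e_2·(1) + e_3·(1) + e_4·(0) = 0
L: e_1·(0) + e_2·(2) + e_3·(2) + e_4·(1) = 0
T: e_1·(-3) + e_2·(0) + e_3·(-2) + e_4·(0) = 0
Solving this homogeneous linear system for the smallest-integer solution (first nonzero entry positive) gives (2, 1, -3, 4).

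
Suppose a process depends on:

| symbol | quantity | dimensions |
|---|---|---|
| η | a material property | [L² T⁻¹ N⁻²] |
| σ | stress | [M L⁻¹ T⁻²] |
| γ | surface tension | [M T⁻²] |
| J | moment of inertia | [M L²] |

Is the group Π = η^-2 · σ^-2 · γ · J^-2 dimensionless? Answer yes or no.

Sum the exponent of each base dimension across the product:
  M: −2·[η]_M − 2·[σ]_M + [γ]_M − 2·[J]_M = −2·(0) − 2·(1) + (1) − 2·(1) = -3
  L: −2·[η]_L − 2·[σ]_L + [γ]_L − 2·[J]_L = −2·(2) − 2·(-1) + (0) − 2·(2) = -6
  T: −2·[η]_T − 2·[σ]_T + [γ]_T − 2·[J]_T = −2·(-1) − 2·(-2) + (-2) − 2·(0) = 4
  N: −2·[η]_N − 2·[σ]_N + [γ]_N − 2·[J]_N = −2·(-2) − 2·(0) + (0) − 2·(0) = 4
Net dimensions [M⁻³ L⁻⁶ T⁴ N⁴] ≠ [1] — not dimensionless.

no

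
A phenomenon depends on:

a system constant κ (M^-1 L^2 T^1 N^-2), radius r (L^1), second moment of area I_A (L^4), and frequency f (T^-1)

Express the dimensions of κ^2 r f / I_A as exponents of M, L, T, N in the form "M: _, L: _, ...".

M: -2, L: 1, T: 1, N: -4

Collect each base-dimension exponent across the product:
  M: 2·(-1) + (0) − (0) + (0) = -2
  L: 2·(2) + (1) − (4) + (0) = 1
  T: 2·(1) + (0) − (0) + (-1) = 1
  N: 2·(-2) + (0) − (0) + (0) = -4
So the dimensions are [M⁻² L T N⁻⁴].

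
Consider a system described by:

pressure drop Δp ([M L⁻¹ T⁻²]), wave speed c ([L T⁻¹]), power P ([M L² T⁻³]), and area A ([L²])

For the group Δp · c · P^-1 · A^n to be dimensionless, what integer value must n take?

Balance the L exponent: (2)·n from A, plus (-1) + (1) − (2) = -2 from the rest, must sum to zero.
2n − 2 = 0, so n = 1.

1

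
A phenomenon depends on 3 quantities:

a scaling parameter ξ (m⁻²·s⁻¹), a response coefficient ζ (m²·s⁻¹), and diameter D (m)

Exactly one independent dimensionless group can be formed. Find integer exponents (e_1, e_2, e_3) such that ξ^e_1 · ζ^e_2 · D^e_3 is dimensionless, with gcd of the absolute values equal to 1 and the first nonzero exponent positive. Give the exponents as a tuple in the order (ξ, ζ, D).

(1, -1, 4)

L: e_1·(-2) + e_2·(2) + e_3·(1) = 0
T: e_1·(-1) + e_2·(-1) + e_3·(0) = 0
Solving this homogeneous linear system for the smallest-integer solution (first nonzero entry positive) gives (1, -1, 4).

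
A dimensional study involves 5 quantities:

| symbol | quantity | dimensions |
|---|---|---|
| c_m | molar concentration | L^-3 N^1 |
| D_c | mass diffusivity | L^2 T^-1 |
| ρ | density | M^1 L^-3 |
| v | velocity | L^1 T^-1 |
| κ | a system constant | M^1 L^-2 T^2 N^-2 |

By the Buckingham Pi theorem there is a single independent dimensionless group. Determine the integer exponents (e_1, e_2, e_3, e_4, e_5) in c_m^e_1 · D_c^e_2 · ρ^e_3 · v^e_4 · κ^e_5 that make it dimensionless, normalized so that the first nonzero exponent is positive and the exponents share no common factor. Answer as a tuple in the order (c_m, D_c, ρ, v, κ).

(2, 3, -1, -1, 1)

M: e_1·(0) + e_2·(0) + e_3·(1) + e_4·(0) + e_5·(1) = 0
L: e_1·(-3) + e_2·(2) + e_3·(-3) + e_4·(1) + e_5·(-2) = 0
T: e_1·(0) + e_2·(-1) + e_3·(0) + e_4·(-1) + e_5·(2) = 0
N: e_1·(1) + e_2·(0) + e_3·(0) + e_4·(0) + e_5·(-2) = 0
Solving this homogeneous linear system for the smallest-integer solution (first nonzero entry positive) gives (2, 3, -1, -1, 1).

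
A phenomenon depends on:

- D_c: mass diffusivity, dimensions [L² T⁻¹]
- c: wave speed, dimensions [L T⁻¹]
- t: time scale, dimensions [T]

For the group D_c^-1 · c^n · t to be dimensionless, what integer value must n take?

2

Balance the L exponent: (1)·n from c, plus −(2) + (0) = -2 from the rest, must sum to zero.
n − 2 = 0, so n = 2.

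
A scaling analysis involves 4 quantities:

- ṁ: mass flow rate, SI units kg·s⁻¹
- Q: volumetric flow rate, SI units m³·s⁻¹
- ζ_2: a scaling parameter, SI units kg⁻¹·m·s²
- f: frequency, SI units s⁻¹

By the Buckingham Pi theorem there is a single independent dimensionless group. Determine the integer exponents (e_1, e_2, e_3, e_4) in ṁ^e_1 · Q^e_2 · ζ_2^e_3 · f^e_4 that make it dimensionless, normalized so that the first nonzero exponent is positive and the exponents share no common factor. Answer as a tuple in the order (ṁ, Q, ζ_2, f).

(3, -1, 3, 4)

M: e_1·(1) + e_2·(0) + e_3·(-1) + e_4·(0) = 0
L: e_1·(0) + e_2·(3) + e_3·(1) + e_4·(0) = 0
T: e_1·(-1) + e_2·(-1) + e_3·(2) + e_4·(-1) = 0
Solving this homogeneous linear system for the smallest-integer solution (first nonzero entry positive) gives (3, -1, 3, 4).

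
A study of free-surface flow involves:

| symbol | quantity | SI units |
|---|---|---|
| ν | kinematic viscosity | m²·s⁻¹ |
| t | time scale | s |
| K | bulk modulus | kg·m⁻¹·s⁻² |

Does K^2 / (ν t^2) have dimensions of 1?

Sum the exponent of each base dimension across the product:
  M: −[ν]_M − 2·[t]_M + 2·[K]_M = −(0) − 2·(0) + 2·(1) = 2
  L: −[ν]_L − 2·[t]_L + 2·[K]_L = −(2) − 2·(0) + 2·(-1) = -4
  T: −[ν]_T − 2·[t]_T + 2·[K]_T = −(-1) − 2·(1) + 2·(-2) = -5
Net dimensions [M² L⁻⁴ T⁻⁵] ≠ [1] — not dimensionless.

no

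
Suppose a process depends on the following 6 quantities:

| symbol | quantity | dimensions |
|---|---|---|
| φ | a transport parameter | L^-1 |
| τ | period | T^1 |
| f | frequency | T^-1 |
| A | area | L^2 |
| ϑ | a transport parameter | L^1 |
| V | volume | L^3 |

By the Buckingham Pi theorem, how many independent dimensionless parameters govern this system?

There are 6 variables and 2 base dimensions (L, T).
The dimension matrix has rank 2.
Independent dimensionless groups: 6 − 2 = 4.

4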